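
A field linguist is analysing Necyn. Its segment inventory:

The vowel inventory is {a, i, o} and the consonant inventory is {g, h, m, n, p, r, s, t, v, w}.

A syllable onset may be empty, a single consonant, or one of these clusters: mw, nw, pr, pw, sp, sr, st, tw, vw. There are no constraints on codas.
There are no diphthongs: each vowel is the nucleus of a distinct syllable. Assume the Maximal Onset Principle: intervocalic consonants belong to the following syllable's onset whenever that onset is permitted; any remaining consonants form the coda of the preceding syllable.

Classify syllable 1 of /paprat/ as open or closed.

Nuclei (vowels): a, a → 2 syllables.
Between /a/ (V1) and /a/ (V2): /pr/ — entire cluster is a permitted onset → onset /pr/, coda ∅.
So the parse is pa.prat.
Syllable 1 is /pa/; it ends in its nucleus with no coda, so it is open.

open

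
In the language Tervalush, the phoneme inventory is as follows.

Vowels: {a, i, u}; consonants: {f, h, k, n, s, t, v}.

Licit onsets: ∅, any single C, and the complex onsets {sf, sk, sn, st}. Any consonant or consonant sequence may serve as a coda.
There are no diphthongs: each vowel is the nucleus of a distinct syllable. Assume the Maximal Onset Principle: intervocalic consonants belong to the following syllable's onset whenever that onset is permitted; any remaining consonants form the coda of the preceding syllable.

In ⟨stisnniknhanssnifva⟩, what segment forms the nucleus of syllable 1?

Vowels present: i, i, a, i, a; each is a nucleus, giving 5 syllables.
The first nucleus (vowel 1 from the left) is /i/.

i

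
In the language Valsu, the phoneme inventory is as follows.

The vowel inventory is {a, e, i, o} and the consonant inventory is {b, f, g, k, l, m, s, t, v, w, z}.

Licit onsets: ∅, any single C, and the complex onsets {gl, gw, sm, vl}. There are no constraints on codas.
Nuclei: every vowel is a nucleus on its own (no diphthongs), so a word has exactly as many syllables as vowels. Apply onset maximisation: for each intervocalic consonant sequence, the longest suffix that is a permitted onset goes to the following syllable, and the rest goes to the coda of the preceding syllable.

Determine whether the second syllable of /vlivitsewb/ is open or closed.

Vowels present: i, i, e; each is a nucleus, giving 3 syllables.
V1 /i/ – V2 /i/: just /v/ — single C goes to the following onset.
V2 /i/ – V3 /e/: /ts/ — longest licit onset from the right is /s/, leaving /t/ as coda.
Result: vli.vit.sewb.
Syllable 2 is /vit/ with coda /t/, so it is closed.

closed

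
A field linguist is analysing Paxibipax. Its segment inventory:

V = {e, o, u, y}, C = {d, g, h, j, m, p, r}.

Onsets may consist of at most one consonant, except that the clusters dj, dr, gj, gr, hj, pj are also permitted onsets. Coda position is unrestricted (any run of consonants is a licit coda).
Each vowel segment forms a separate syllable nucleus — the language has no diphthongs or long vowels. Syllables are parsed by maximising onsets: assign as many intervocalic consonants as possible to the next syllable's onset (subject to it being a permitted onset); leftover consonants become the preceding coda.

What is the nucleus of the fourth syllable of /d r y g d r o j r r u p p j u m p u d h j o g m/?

Nuclei (vowels): y, o, u, u, u, o → 6 syllables.
The fourth nucleus (vowel 4 from the left) is /u/.

u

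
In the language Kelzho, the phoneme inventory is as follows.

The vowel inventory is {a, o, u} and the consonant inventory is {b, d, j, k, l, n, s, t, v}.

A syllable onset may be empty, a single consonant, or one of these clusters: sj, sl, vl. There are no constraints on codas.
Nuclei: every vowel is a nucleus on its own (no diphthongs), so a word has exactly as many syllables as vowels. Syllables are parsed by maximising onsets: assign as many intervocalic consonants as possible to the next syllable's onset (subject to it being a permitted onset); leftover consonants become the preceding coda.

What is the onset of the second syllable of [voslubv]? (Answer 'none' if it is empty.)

The vowels are o, u — 2 nuclei, so 2 syllables.
Between /o/ (V1) and /u/ (V2): cluster /sl/ — /sl/ is itself a permitted onset, so the whole cluster goes right; preceding coda = ∅.
Syllabification: vo.slubv.
Syllable 2 is /slubv/: onset /sl/, nucleus /u/, coda /bv/.

sl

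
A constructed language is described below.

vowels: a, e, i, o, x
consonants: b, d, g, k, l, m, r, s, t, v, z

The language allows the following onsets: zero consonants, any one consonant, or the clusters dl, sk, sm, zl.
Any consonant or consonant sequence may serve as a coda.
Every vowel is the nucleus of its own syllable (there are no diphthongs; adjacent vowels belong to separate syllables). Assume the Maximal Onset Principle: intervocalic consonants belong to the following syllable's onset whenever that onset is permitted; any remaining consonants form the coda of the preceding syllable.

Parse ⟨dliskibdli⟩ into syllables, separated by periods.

dli.skib.dli

The vowels are i, i, i — 3 nuclei, so 3 syllables.
/i…i/ gap (V1→V2): /sk/ is a licit onset in full, so it all attaches to the next syllable.
/i…i/ gap (V2→V3): /bdl/ splits as /b/ + /dl/ (/dl/ is the longest suffix that is a licit onset).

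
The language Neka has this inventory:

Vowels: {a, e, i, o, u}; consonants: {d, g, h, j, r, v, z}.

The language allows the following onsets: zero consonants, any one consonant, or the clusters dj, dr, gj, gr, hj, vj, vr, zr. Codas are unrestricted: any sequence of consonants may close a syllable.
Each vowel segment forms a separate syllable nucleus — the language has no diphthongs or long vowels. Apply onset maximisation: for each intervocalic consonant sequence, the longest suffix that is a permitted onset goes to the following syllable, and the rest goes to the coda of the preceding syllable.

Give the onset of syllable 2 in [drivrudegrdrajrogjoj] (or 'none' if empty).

vr

Vowels present: i, u, e, a, o, o; each is a nucleus, giving 6 syllables.
V1 /i/ – V2 /u/: cluster /vr/ — /vr/ is itself a permitted onset, so the whole cluster goes right; preceding coda = ∅.
V2 /u/ – V3 /e/: just /d/ — single C goes to the following onset.
V3 /e/ – V4 /a/: cluster /grdr/ — the longest permitted-onset suffix is /dr/; onset = /dr/, preceding coda = /gr/.
V4 /a/ – V5 /o/: /jr/ splits as /j/ + /r/ (/r/ is the longest suffix that is a licit onset).
V5 /o/ – V6 /o/: /gj/ is a licit onset in full, so it all attaches to the next syllable.
So the parse is dri.vru.degr.draj.ro.gjoj.
Syllable 2 is /vru/: onset /vr/, nucleus /u/, coda ∅.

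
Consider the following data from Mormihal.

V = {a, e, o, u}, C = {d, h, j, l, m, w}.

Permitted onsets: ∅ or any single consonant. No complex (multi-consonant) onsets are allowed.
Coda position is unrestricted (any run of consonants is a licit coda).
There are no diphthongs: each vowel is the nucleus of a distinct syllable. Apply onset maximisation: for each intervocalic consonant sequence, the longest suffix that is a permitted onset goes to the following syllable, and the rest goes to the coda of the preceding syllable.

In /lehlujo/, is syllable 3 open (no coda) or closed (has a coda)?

open

Vowels present: e, u, o; each is a nucleus, giving 3 syllables.
V1 /e/ – V2 /u/: /hl/; trying suffixes from longest down, /l/ is the first permitted one, so coda /h/ | onset /l/.
V2 /u/ – V3 /o/: just /j/ — single C goes to the following onset.
Putting it together: leh.lu.jo.
Syllable 3 is /jo/; it ends in its nucleus with no coda, so it is open.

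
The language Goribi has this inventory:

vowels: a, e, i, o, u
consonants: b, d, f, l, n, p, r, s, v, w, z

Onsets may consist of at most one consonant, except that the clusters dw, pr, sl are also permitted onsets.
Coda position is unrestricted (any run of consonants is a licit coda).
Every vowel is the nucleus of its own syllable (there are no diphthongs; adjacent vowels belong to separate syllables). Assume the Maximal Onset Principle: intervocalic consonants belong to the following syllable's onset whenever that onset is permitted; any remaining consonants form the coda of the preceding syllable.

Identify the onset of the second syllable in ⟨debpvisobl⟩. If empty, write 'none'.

The vowels are e, i, o — 3 nuclei, so 3 syllables.
/e…i/ gap (V1→V2): cluster /bpv/ — the longest permitted-onset suffix is /v/; onset = /v/, preceding coda = /bp/.
/i…o/ gap (V2→V3): just /s/ — single C goes to the following onset.
Putting it together: debp.vi.sobl.
Syllable 2 is /vi/: onset /v/, nucleus /i/, coda ∅.

v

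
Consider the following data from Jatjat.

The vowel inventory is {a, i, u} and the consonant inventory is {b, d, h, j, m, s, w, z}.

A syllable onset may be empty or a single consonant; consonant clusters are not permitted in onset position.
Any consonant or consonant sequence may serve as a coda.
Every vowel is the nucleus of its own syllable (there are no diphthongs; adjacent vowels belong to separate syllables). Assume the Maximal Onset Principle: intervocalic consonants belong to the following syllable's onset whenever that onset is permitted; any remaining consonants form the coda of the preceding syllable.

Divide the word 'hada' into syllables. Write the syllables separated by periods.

The vowels are a, a — 2 nuclei, so 2 syllables.
σ1/σ2 boundary: /d/ → onset of the next syllable (single consonants are always licit onsets).

ha.da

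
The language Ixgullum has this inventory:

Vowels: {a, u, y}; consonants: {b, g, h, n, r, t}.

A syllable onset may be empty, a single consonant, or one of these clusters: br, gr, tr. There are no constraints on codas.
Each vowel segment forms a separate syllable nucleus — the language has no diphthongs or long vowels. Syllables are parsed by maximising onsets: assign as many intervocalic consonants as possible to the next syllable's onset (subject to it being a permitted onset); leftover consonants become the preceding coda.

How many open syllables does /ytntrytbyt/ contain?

0

Vowels present: y, y, y; each is a nucleus, giving 3 syllables.
Between /y/ (V1) and /y/ (V2): /tntr/; trying suffixes from longest down, /tr/ is the first permitted one, so coda /tn/ | onset /tr/.
Between /y/ (V2) and /y/ (V3): cluster /tb/ — the longest permitted-onset suffix is /b/; onset = /b/, preceding coda = /t/.
Putting it together: ytn.tryt.byt.
Classifying each syllable: /ytn/ (closed), /tryt/ (closed), /byt/ (closed).
Open syllables: 0.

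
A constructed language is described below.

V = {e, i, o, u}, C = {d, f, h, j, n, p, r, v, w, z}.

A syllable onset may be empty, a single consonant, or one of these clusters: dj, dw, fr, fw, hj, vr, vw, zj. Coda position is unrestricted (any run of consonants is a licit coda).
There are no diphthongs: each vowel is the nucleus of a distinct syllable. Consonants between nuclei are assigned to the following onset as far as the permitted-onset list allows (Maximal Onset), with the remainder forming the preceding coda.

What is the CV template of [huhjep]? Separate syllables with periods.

Nuclei (vowels): u, e → 2 syllables.
/u…e/ gap (V1→V2): cluster /hj/ — /hj/ is itself a permitted onset, so the whole cluster goes right; preceding coda = ∅.
So the parse is hu.hjep.
Mapping each syllable to C/V: /hu/ → CV, /hjep/ → CCVC.

CV.CCVC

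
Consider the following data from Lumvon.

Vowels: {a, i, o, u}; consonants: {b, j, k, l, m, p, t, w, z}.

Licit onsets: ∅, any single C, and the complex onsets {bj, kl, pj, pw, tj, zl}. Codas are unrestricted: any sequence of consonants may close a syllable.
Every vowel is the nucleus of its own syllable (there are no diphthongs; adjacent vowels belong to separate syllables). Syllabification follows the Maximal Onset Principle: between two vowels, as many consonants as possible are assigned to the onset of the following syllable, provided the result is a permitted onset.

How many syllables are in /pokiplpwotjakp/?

The vowels are o, i, o, a — 4 nuclei, so 4 syllables.

4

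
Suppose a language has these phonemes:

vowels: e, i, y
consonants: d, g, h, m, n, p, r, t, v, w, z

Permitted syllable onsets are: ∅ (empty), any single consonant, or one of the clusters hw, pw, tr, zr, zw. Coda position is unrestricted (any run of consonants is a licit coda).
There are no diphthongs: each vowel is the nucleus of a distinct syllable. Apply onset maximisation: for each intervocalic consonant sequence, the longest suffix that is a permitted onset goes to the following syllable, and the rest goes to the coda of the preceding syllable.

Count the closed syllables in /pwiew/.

1

Nuclei (vowels): i, e → 2 syllables.
V1 /i/ – V2 /e/: no consonants, so the boundary falls immediately after /i/.
Putting it together: pwi.ew.
Classifying each syllable: /pwi/ (open), /ew/ (closed).
Closed syllables: 1.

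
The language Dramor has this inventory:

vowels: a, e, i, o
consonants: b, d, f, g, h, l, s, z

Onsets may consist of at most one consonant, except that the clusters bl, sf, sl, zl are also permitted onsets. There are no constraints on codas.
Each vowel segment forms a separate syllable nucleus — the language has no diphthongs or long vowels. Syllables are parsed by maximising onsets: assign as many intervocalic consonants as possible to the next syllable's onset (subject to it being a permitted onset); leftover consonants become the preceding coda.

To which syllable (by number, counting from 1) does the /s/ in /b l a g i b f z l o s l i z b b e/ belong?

4

Vowels present: a, i, o, i, e; each is a nucleus, giving 5 syllables.
Between /a/ (V1) and /i/ (V2): /g/ → onset of the next syllable (single consonants are always licit onsets).
Between /i/ (V2) and /o/ (V3): cluster /bfzl/ — the longest permitted-onset suffix is /zl/; onset = /zl/, preceding coda = /bf/.
Between /o/ (V3) and /i/ (V4): /sl/ — entire cluster is a permitted onset → onset /sl/, coda ∅.
Between /i/ (V4) and /e/ (V5): /zbb/; trying suffixes from longest down, /b/ is the first permitted one, so coda /zb/ | onset /b/.
Putting it together: bla.gibf.zlo.slizb.be.
The /s/ is in the onset of syllable 4 (/slizb/).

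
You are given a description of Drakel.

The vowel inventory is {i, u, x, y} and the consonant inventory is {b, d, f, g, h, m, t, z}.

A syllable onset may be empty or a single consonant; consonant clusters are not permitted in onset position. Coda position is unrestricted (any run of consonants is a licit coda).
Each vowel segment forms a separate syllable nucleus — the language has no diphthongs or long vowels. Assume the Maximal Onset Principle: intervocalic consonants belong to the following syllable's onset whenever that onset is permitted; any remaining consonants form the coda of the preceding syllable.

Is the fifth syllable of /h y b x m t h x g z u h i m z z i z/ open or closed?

Nuclei (vowels): y, x, x, u, i, i → 6 syllables.
σ1/σ2 boundary: /b/ → onset of the next syllable (single consonants are always licit onsets).
σ2/σ3 boundary: cluster /mth/ — the longest permitted-onset suffix is /h/; onset = /h/, preceding coda = /mt/.
σ3/σ4 boundary: cluster /gz/ — the longest permitted-onset suffix is /z/; onset = /z/, preceding coda = /g/.
σ4/σ5 boundary: /h/ is a single consonant, so it becomes the next onset.
σ5/σ6 boundary: cluster /mzz/ — the longest permitted-onset suffix is /z/; onset = /z/, preceding coda = /mz/.
Result: hy.bxmt.hxg.zu.himz.ziz.
Syllable 5 is /himz/ with coda /mz/, so it is closed.

closed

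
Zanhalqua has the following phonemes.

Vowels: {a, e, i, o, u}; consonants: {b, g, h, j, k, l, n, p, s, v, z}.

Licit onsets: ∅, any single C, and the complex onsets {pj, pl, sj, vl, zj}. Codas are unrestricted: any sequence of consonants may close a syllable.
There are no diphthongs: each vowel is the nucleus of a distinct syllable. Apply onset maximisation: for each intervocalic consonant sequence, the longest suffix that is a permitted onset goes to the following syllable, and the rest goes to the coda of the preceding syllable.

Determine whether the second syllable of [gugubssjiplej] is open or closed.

Nuclei (vowels): u, u, i, e → 4 syllables.
/u…u/ gap (V1→V2): /g/ → onset of the next syllable (single consonants are always licit onsets).
/u…i/ gap (V2→V3): /bssj/; trying suffixes from longest down, /sj/ is the first permitted one, so coda /bs/ | onset /sj/.
/i…e/ gap (V3→V4): /pl/ is a licit onset in full, so it all attaches to the next syllable.
Result: gu.gubs.sji.plej.
Syllable 2 is /gubs/ with coda /bs/, so it is closed.

closed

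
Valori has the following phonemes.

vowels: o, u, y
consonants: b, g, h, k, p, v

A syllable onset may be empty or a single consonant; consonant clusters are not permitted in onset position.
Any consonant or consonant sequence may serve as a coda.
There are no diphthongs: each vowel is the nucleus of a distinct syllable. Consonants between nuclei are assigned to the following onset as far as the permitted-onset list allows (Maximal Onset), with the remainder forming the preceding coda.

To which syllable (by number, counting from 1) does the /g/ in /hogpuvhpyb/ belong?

1

Vowels present: o, u, y; each is a nucleus, giving 3 syllables.
Between /o/ (V1) and /u/ (V2): cluster /gp/ — the longest permitted-onset suffix is /p/; onset = /p/, preceding coda = /g/.
Between /u/ (V2) and /y/ (V3): /vhp/; trying suffixes from longest down, /p/ is the first permitted one, so coda /vh/ | onset /p/.
Putting it together: hog.puvh.pyb.
The /g/ is in the coda of syllable 1 (/hog/).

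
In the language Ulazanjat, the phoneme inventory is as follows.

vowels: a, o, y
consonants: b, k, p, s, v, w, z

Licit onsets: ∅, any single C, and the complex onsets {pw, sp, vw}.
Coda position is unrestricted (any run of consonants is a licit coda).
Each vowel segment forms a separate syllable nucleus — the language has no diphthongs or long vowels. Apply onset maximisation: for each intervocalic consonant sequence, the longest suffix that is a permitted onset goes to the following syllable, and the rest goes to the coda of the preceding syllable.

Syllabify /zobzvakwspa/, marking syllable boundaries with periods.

Vowels present: o, a, a; each is a nucleus, giving 3 syllables.
/o…a/ gap (V1→V2): cluster /bzv/ — the longest permitted-onset suffix is /v/; onset = /v/, preceding coda = /bz/.
/a…a/ gap (V2→V3): cluster /kwsp/ — the longest permitted-onset suffix is /sp/; onset = /sp/, preceding coda = /kw/.

zobz.vakw.spa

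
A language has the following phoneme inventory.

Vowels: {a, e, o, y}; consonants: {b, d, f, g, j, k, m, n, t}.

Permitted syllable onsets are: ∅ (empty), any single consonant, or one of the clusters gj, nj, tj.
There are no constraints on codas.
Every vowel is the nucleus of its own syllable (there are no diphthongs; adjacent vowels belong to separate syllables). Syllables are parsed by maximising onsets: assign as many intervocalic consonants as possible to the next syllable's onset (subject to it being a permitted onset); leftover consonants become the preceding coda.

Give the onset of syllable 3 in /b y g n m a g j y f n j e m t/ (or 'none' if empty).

gj

Nuclei (vowels): y, a, y, e → 4 syllables.
/y…a/ gap (V1→V2): /gnm/ — longest licit onset from the right is /m/, leaving /gn/ as coda.
/a…y/ gap (V2→V3): /gj/ is a licit onset in full, so it all attaches to the next syllable.
/y…e/ gap (V3→V4): /fnj/ splits as /f/ + /nj/ (/nj/ is the longest suffix that is a licit onset).
So the parse is bygn.ma.gjyf.njemt.
Syllable 3 is /gjyf/: onset /gj/, nucleus /y/, coda /f/.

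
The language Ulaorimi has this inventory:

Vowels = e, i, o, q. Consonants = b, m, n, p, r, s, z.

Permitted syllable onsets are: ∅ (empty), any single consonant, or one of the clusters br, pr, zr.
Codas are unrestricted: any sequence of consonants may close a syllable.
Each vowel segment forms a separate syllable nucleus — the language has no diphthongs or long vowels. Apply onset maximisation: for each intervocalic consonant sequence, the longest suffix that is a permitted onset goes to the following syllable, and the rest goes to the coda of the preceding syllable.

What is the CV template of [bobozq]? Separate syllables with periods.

CV.CV.CV

The vowels are o, o, q — 3 nuclei, so 3 syllables.
Between /o/ (V1) and /o/ (V2): /b/ is a single consonant, so it becomes the next onset.
Between /o/ (V2) and /q/ (V3): just /z/ — single C goes to the following onset.
Putting it together: bo.bo.zq.
Mapping each syllable to C/V: /bo/ → CV, /bo/ → CV, /zq/ → CV.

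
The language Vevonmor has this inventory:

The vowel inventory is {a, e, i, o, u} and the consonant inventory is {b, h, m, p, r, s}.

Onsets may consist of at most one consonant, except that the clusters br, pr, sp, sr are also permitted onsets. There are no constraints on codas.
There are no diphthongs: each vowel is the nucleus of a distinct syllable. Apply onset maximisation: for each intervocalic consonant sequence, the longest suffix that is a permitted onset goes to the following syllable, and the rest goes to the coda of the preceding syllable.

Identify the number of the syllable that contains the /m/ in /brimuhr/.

2

The vowels are i, u — 2 nuclei, so 2 syllables.
σ1/σ2 boundary: just /m/ — single C goes to the following onset.
Putting it together: bri.muhr.
The /m/ is in the onset of syllable 2 (/muhr/).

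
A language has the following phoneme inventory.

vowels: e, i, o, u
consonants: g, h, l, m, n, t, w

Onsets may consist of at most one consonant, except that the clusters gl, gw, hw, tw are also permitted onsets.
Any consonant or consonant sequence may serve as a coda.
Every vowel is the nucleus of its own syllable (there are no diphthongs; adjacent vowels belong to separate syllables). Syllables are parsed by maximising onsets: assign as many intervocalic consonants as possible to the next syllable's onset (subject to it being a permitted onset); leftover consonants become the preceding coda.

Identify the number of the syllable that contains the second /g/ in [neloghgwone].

Nuclei (vowels): e, o, o, e → 4 syllables.
σ1/σ2 boundary: /l/ is a single consonant, so it becomes the next onset.
σ2/σ3 boundary: /ghgw/ — longest licit onset from the right is /gw/, leaving /gh/ as coda.
σ3/σ4 boundary: /n/ is a single consonant, so it becomes the next onset.
So the parse is ne.logh.gwo.ne.
The second /g/ is in the onset of syllable 3 (/gwo/).

3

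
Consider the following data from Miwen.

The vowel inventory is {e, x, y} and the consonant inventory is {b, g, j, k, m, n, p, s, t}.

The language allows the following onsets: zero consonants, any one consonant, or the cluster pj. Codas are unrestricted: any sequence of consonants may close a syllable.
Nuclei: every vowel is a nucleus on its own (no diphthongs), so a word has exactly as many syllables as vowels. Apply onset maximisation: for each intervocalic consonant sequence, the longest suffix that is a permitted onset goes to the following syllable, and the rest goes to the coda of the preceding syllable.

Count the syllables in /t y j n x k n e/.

3

The vowels are y, x, e — 3 nuclei, so 3 syllables.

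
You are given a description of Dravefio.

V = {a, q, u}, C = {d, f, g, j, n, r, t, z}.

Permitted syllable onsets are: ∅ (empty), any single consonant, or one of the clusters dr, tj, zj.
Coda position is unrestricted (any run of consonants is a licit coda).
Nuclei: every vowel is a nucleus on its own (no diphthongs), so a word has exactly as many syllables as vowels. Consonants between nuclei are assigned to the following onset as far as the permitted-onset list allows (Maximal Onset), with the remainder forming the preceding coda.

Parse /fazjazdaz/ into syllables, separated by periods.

fa.zjaz.daz

Vowels present: a, a, a; each is a nucleus, giving 3 syllables.
Between /a/ (V1) and /a/ (V2): cluster /zj/ — /zj/ is itself a permitted onset, so the whole cluster goes right; preceding coda = ∅.
Between /a/ (V2) and /a/ (V3): /zd/; trying suffixes from longest down, /d/ is the first permitted one, so coda /z/ | onset /d/.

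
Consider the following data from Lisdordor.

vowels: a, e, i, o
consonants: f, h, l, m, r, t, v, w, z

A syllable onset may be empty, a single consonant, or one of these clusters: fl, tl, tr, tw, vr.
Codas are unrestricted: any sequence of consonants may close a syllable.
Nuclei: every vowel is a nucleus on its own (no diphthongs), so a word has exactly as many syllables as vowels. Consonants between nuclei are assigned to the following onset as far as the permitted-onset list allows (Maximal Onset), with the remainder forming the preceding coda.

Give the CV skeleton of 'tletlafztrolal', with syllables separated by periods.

The vowels are e, a, o, a — 4 nuclei, so 4 syllables.
σ1/σ2 boundary: /tl/ is a licit onset in full, so it all attaches to the next syllable.
σ2/σ3 boundary: cluster /fztr/ — the longest permitted-onset suffix is /tr/; onset = /tr/, preceding coda = /fz/.
σ3/σ4 boundary: /l/ → onset of the next syllable (single consonants are always licit onsets).
So the parse is tle.tlafz.tro.lal.
Mapping each syllable to C/V: /tle/ → CCV, /tlafz/ → CCVCC, /tro/ → CCV, /lal/ → CVC.

CCV.CCVCC.CCV.CVC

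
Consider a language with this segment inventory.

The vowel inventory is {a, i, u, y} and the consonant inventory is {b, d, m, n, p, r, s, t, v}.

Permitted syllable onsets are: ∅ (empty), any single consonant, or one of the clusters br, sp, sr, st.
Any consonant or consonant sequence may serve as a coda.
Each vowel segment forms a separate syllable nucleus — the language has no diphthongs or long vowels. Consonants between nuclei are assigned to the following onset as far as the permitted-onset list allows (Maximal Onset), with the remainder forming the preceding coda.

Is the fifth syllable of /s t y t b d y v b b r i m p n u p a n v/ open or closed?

Nuclei (vowels): y, y, i, u, a → 5 syllables.
V1 /y/ – V2 /y/: /tbd/ splits as /tb/ + /d/ (/d/ is the longest suffix that is a licit onset).
V2 /y/ – V3 /i/: /vbbr/; trying suffixes from longest down, /br/ is the first permitted one, so coda /vb/ | onset /br/.
V3 /i/ – V4 /u/: cluster /mpn/ — the longest permitted-onset suffix is /n/; onset = /n/, preceding coda = /mp/.
V4 /u/ – V5 /a/: /p/ is a single consonant, so it becomes the next onset.
Result: stytb.dyvb.brimp.nu.panv.
Syllable 5 is /panv/ with coda /nv/, so it is closed.

closed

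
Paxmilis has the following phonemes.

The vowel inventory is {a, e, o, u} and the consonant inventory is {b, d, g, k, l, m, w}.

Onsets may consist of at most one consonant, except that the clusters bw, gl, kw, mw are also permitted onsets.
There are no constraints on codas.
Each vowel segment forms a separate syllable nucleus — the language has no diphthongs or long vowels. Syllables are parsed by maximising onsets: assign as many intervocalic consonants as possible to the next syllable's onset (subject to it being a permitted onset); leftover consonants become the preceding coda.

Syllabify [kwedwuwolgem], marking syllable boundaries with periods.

kwed.wu.wol.gem

Nuclei (vowels): e, u, o, e → 4 syllables.
/e…u/ gap (V1→V2): /dw/ splits as /d/ + /w/ (/w/ is the longest suffix that is a licit onset).
/u…o/ gap (V2→V3): /w/ is a single consonant, so it becomes the next onset.
/o…e/ gap (V3→V4): /lg/; trying suffixes from longest down, /g/ is the first permitted one, so coda /l/ | onset /g/.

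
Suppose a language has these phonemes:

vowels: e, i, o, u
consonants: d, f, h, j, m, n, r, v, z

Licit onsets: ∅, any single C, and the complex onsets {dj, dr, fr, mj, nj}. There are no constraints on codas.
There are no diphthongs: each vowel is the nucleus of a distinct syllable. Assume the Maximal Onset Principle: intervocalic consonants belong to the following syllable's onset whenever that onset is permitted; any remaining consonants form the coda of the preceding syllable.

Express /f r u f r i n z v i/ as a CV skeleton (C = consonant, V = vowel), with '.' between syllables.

CCV.CCVCC.CV

Vowels present: u, i, i; each is a nucleus, giving 3 syllables.
σ1/σ2 boundary: /fr/ — entire cluster is a permitted onset → onset /fr/, coda ∅.
σ2/σ3 boundary: cluster /nzv/ — the longest permitted-onset suffix is /v/; onset = /v/, preceding coda = /nz/.
Putting it together: fru.frinz.vi.
Mapping each syllable to C/V: /fru/ → CCV, /frinz/ → CCVCC, /vi/ → CV.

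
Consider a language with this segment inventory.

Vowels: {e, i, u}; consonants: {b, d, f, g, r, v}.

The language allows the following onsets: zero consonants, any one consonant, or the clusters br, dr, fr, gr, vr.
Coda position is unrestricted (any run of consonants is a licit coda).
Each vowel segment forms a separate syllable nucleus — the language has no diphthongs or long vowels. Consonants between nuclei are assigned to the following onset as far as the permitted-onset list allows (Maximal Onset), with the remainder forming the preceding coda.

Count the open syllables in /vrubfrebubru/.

3

Nuclei (vowels): u, e, u, u → 4 syllables.
Between /u/ (V1) and /e/ (V2): /bfr/ — longest licit onset from the right is /fr/, leaving /b/ as coda.
Between /e/ (V2) and /u/ (V3): /b/ is a single consonant, so it becomes the next onset.
Between /u/ (V3) and /u/ (V4): cluster /br/ — /br/ is itself a permitted onset, so the whole cluster goes right; preceding coda = ∅.
Putting it together: vrub.fre.bu.bru.
Classifying each syllable: /vrub/ (closed), /fre/ (open), /bu/ (open), /bru/ (open).
Open syllables: 3.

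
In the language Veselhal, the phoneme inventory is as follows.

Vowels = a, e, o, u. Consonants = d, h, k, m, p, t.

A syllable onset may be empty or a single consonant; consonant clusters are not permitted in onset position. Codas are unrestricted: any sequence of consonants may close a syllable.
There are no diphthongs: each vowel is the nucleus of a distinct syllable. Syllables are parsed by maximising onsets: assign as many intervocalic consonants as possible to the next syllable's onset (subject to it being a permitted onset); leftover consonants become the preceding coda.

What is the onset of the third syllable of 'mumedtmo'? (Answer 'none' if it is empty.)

Vowels present: u, e, o; each is a nucleus, giving 3 syllables.
/u…e/ gap (V1→V2): just /m/ — single C goes to the following onset.
/e…o/ gap (V2→V3): /dtm/ splits as /dt/ + /m/ (/m/ is the longest suffix that is a licit onset).
Putting it together: mu.medt.mo.
Syllable 3 is /mo/: onset /m/, nucleus /o/, coda ∅.

m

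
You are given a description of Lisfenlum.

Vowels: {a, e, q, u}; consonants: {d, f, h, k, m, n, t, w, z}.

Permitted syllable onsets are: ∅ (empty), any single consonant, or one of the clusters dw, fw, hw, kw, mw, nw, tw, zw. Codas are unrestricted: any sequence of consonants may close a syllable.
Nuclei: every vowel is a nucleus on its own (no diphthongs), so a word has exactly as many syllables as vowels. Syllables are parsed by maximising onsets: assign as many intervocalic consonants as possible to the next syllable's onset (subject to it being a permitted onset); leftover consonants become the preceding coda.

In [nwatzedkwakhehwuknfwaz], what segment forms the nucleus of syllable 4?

Nuclei (vowels): a, e, a, e, u, a → 6 syllables.
The fourth nucleus (vowel 4 from the left) is /e/.

e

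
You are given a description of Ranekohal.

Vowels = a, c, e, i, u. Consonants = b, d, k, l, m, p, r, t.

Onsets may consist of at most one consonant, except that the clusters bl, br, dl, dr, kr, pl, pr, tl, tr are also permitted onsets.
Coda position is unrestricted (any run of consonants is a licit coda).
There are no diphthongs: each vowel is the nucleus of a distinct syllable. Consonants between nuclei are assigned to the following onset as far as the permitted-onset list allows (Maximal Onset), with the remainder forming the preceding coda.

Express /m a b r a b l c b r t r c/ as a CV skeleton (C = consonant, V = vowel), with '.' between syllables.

CV.CCV.CCVCC.CCV

The vowels are a, a, c, c — 4 nuclei, so 4 syllables.
σ1/σ2 boundary: cluster /br/ — /br/ is itself a permitted onset, so the whole cluster goes right; preceding coda = ∅.
σ2/σ3 boundary: /bl/ is a licit onset in full, so it all attaches to the next syllable.
σ3/σ4 boundary: /brtr/; trying suffixes from longest down, /tr/ is the first permitted one, so coda /br/ | onset /tr/.
So the parse is ma.bra.blcbr.trc.
Mapping each syllable to C/V: /ma/ → CV, /bra/ → CCV, /blcbr/ → CCVCC, /trc/ → CCV.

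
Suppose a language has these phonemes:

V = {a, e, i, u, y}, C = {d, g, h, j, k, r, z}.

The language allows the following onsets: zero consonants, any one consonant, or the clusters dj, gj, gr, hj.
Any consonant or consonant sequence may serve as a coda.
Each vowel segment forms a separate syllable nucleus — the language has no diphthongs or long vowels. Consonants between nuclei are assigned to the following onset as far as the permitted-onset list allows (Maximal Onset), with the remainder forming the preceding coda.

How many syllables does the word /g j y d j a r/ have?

Nuclei (vowels): y, a → 2 syllables.

2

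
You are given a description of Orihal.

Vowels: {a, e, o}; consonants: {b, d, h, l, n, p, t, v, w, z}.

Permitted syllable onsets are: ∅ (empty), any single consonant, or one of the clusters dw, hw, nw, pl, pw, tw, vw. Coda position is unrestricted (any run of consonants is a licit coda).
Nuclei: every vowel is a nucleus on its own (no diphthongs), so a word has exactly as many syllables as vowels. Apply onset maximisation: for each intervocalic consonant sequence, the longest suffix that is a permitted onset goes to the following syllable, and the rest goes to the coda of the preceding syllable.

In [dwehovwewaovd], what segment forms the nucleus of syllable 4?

a

Nuclei (vowels): e, o, e, a, o → 5 syllables.
The fourth nucleus (vowel 4 from the left) is /a/.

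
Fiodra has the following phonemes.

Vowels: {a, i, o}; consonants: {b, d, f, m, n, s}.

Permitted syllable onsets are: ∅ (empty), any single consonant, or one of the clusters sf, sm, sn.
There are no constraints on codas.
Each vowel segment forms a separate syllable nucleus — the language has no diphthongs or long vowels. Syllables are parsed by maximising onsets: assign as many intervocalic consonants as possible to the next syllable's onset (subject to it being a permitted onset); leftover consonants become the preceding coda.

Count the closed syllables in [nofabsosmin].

Nuclei (vowels): o, a, o, i → 4 syllables.
/o…a/ gap (V1→V2): just /f/ — single C goes to the following onset.
/a…o/ gap (V2→V3): cluster /bs/ — the longest permitted-onset suffix is /s/; onset = /s/, preceding coda = /b/.
/o…i/ gap (V3→V4): /sm/ — entire cluster is a permitted onset → onset /sm/, coda ∅.
Syllabification: no.fab.so.smin.
Classifying each syllable: /no/ (open), /fab/ (closed), /so/ (open), /smin/ (closed).
Closed syllables: 2.

2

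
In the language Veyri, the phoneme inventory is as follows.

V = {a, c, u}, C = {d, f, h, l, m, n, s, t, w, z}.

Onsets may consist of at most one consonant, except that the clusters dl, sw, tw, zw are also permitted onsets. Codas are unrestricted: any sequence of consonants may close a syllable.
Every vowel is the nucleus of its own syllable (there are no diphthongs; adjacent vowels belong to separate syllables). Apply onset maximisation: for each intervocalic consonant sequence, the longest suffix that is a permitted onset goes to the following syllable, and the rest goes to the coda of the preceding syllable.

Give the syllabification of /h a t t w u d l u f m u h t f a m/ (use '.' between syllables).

hat.twu.dluf.muht.fam

Nuclei (vowels): a, u, u, u, a → 5 syllables.
V1 /a/ – V2 /u/: cluster /ttw/ — the longest permitted-onset suffix is /tw/; onset = /tw/, preceding coda = /t/.
V2 /u/ – V3 /u/: /dl/ — entire cluster is a permitted onset → onset /dl/, coda ∅.
V3 /u/ – V4 /u/: /fm/ splits as /f/ + /m/ (/m/ is the longest suffix that is a licit onset).
V4 /u/ – V5 /a/: /htf/ splits as /ht/ + /f/ (/f/ is the longest suffix that is a licit onset).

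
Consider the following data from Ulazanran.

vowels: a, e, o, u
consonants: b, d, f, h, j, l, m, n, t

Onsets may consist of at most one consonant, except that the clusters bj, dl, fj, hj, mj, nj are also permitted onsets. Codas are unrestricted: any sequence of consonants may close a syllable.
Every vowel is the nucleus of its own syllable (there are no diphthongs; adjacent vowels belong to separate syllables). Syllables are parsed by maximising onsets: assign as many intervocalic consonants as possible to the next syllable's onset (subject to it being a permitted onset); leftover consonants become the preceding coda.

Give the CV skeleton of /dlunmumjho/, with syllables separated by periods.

CCVC.CVCC.CV

Nuclei (vowels): u, u, o → 3 syllables.
Between /u/ (V1) and /u/ (V2): /nm/ — longest licit onset from the right is /m/, leaving /n/ as coda.
Between /u/ (V2) and /o/ (V3): /mjh/ splits as /mj/ + /h/ (/h/ is the longest suffix that is a licit onset).
Result: dlun.mumj.ho.
Mapping each syllable to C/V: /dlun/ → CCVC, /mumj/ → CVCC, /ho/ → CV.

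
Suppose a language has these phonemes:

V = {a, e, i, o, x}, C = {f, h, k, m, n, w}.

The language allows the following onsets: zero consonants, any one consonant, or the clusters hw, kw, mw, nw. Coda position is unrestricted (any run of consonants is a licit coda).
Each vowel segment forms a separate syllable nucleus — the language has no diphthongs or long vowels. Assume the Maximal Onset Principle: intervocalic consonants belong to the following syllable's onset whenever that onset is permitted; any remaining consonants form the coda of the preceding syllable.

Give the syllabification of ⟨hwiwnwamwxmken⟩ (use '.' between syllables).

Nuclei (vowels): i, a, x, e → 4 syllables.
σ1/σ2 boundary: /wnw/; trying suffixes from longest down, /nw/ is the first permitted one, so coda /w/ | onset /nw/.
σ2/σ3 boundary: /mw/ is a licit onset in full, so it all attaches to the next syllable.
σ3/σ4 boundary: cluster /mk/ — the longest permitted-onset suffix is /k/; onset = /k/, preceding coda = /m/.

hwiw.nwa.mwxm.ken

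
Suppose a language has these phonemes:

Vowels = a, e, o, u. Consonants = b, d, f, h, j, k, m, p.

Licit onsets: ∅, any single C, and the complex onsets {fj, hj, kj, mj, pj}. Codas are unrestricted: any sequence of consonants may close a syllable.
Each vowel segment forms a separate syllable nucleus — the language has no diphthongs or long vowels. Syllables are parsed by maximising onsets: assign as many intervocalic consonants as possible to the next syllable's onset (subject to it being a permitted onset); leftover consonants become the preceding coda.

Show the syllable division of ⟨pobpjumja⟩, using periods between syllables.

pob.pju.mja

The vowels are o, u, a — 3 nuclei, so 3 syllables.
Between /o/ (V1) and /u/ (V2): cluster /bpj/ — the longest permitted-onset suffix is /pj/; onset = /pj/, preceding coda = /b/.
Between /u/ (V2) and /a/ (V3): /mj/ is a licit onset in full, so it all attaches to the next syllable.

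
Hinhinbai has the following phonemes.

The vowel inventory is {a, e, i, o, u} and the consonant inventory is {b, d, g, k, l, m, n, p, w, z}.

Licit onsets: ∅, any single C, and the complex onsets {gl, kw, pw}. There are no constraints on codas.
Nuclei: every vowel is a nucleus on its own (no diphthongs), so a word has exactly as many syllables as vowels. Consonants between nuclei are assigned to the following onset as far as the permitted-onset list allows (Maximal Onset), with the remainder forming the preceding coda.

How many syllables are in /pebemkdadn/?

Vowels present: e, e, a; each is a nucleus, giving 3 syllables.

3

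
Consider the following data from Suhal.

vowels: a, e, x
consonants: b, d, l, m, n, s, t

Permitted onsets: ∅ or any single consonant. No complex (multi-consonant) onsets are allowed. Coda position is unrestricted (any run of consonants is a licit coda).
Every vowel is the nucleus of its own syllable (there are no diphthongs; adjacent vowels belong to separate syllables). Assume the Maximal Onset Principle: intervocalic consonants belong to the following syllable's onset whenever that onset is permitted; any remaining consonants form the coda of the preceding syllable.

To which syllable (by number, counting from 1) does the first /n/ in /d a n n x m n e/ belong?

1

The vowels are a, x, e — 3 nuclei, so 3 syllables.
/a…x/ gap (V1→V2): /nn/; trying suffixes from longest down, /n/ is the first permitted one, so coda /n/ | onset /n/.
/x…e/ gap (V2→V3): cluster /mn/ — the longest permitted-onset suffix is /n/; onset = /n/, preceding coda = /m/.
Result: dan.nxm.ne.
The first /n/ is in the coda of syllable 1 (/dan/).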